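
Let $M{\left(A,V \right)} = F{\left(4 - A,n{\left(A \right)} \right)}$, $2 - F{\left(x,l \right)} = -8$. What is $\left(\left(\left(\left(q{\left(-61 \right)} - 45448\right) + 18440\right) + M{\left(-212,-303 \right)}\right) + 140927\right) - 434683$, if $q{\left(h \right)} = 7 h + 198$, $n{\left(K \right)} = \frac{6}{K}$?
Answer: $-320983$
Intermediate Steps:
$q{\left(h \right)} = 198 + 7 h$
$F{\left(x,l \right)} = 10$ ($F{\left(x,l \right)} = 2 - -8 = 2 + 8 = 10$)
$M{\left(A,V \right)} = 10$
$\left(\left(\left(\left(q{\left(-61 \right)} - 45448\right) + 18440\right) + M{\left(-212,-303 \right)}\right) + 140927\right) - 434683 = \left(\left(\left(\left(\left(198 + 7 \left(-61\right)\right) - 45448\right) + 18440\right) + 10\right) + 140927\right) - 434683 = \left(\left(\left(\left(\left(198 - 427\right) - 45448\right) + 18440\right) + 10\right) + 140927\right) - 434683 = \left(\left(\left(\left(-229 - 45448\right) + 18440\right) + 10\right) + 140927\right) - 434683 = \left(\left(\left(-45677 + 18440\right) + 10\right) + 140927\right) - 434683 = \left(\left(-27237 + 10\right) + 140927\right) - 434683 = \left(-27227 + 140927\right) - 434683 = 113700 - 434683 = -320983$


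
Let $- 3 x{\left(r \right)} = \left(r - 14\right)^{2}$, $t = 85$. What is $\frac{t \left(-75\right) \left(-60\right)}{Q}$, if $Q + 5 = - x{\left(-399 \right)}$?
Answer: $\frac{573750}{85277} \approx 6.7281$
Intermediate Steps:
$x{\left(r \right)} = - \frac{\left(-14 + r\right)^{2}}{3}$ ($x{\left(r \right)} = - \frac{\left(r - 14\right)^{2}}{3} = - \frac{\left(-14 + r\right)^{2}}{3}$)
$Q = \frac{170554}{3}$ ($Q = -5 - - \frac{\left(-14 - 399\right)^{2}}{3} = -5 - - \frac{\left(-413\right)^{2}}{3} = -5 - \left(- \frac{1}{3}\right) 170569 = -5 - - \frac{170569}{3} = -5 + \frac{170569}{3} = \frac{170554}{3} \approx 56851.0$)
$\frac{t \left(-75\right) \left(-60\right)}{Q} = \frac{85 \left(-75\right) \left(-60\right)}{\frac{170554}{3}} = \left(-6375\right) \left(-60\right) \frac{3}{170554} = 382500 \cdot \frac{3}{170554} = \frac{573750}{85277}$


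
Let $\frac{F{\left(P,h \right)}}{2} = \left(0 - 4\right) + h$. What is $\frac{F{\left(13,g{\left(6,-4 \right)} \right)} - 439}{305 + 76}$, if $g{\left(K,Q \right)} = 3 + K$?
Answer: $- \frac{143}{127} \approx -1.126$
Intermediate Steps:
$F{\left(P,h \right)} = -8 + 2 h$ ($F{\left(P,h \right)} = 2 \left(\left(0 - 4\right) + h\right) = 2 \left(-4 + h\right) = -8 + 2 h$)
$\frac{F{\left(13,g{\left(6,-4 \right)} \right)} - 439}{305 + 76} = \frac{\left(-8 + 2 \left(3 + 6\right)\right) - 439}{305 + 76} = \frac{\left(-8 + 2 \cdot 9\right) - 439}{381} = \left(\left(-8 + 18\right) - 439\right) \frac{1}{381} = \left(10 - 439\right) \frac{1}{381} = \left(-429\right) \frac{1}{381} = - \frac{143}{127}$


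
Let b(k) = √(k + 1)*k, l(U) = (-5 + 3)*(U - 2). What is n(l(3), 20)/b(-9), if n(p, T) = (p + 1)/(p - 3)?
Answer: I*√2/180 ≈ 0.0078567*I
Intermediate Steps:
l(U) = 4 - 2*U (l(U) = -2*(-2 + U) = 4 - 2*U)
b(k) = k*√(1 + k) (b(k) = √(1 + k)*k = k*√(1 + k))
n(p, T) = (1 + p)/(-3 + p)
n(l(3), 20)/b(-9) = ((1 + (4 - 2*3))/(-3 + (4 - 2*3)))/((-9*√(1 - 9))) = ((1 + (4 - 6))/(-3 + (4 - 6)))/((-18*I*√2)) = ((1 - 2)/(-3 - 2))/((-18*I*√2)) = (-1/(-5))/((-18*I*√2)) = (-⅕*(-1))*(I*√2/36) = (I*√2/36)/5 = I*√2/180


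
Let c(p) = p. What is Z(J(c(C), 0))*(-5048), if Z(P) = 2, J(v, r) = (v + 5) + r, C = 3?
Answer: -10096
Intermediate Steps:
J(v, r) = 5 + r + v (J(v, r) = (5 + v) + r = 5 + r + v)
Z(J(c(C), 0))*(-5048) = 2*(-5048) = -10096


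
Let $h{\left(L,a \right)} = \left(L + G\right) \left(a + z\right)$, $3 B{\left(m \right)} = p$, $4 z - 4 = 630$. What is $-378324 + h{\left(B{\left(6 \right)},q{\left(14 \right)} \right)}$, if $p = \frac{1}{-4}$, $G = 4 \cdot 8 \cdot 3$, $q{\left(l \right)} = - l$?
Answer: $- \frac{8747137}{24} \approx -3.6446 \cdot 10^{5}$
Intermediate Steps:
$z = \frac{317}{2}$ ($z = 1 + \frac{1}{4} \cdot 630 = 1 + \frac{315}{2} = \frac{317}{2} \approx 158.5$)
$G = 96$ ($G = 32 \cdot 3 = 96$)
$p = - \frac{1}{4} \approx -0.25$
$B{\left(m \right)} = - \frac{1}{12}$ ($B{\left(m \right)} = \frac{1}{3} \left(- \frac{1}{4}\right) = - \frac{1}{12}$)
$h{\left(L,a \right)} = \left(96 + L\right) \left(\frac{317}{2} + a\right)$ ($h{\left(L,a \right)} = \left(L + 96\right) \left(a + \frac{317}{2}\right) = \left(96 + L\right) \left(\frac{317}{2} + a\right)$)
$-378324 + h{\left(B{\left(6 \right)},q{\left(14 \right)} \right)} = -378324 + \left(15216 + 96 \left(\left(-1\right) 14\right) + \frac{317}{2} \left(- \frac{1}{12}\right) - \frac{\left(-1\right) 14}{12}\right) = -378324 + \left(15216 + 96 \left(-14\right) - \frac{317}{24} - - \frac{7}{6}\right) = -378324 + \left(15216 - 1344 - \frac{317}{24} + \frac{7}{6}\right) = -378324 + \frac{332639}{24} = - \frac{8747137}{24}$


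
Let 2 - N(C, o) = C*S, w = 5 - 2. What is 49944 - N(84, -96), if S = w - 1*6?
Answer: 49690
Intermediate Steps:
w = 3
S = -3 (S = 3 - 1*6 = 3 - 6 = -3)
N(C, o) = 2 + 3*C (N(C, o) = 2 - C*(-3) = 2 - (-3)*C = 2 + 3*C)
49944 - N(84, -96) = 49944 - (2 + 3*84) = 49944 - (2 + 252) = 49944 - 1*254 = 49944 - 254 = 49690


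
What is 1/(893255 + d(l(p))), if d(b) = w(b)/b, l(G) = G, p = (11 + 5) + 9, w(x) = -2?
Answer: 25/22331373 ≈ 1.1195e-6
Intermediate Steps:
p = 25 (p = 16 + 9 = 25)
d(b) = -2/b
1/(893255 + d(l(p))) = 1/(893255 - 2/25) = 1/(22331373/25) = 25/22331373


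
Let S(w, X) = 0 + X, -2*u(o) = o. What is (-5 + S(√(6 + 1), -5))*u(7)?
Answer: 35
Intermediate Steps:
u(o) = -o/2
S(w, X) = X
(-5 + S(√(6 + 1), -5))*u(7) = (-5 - 5)*(-½*7) = -10*(-7/2) = 35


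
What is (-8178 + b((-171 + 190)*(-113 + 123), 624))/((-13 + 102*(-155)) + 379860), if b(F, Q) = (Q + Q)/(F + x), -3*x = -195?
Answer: -694714/30943145 ≈ -0.022451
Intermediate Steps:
x = 65 (x = -⅓*(-195) = 65)
b(F, Q) = 2*Q/(65 + F) (b(F, Q) = (Q + Q)/(F + 65) = (2*Q)/(65 + F) = 2*Q/(65 + F))
(-8178 + b((-171 + 190)*(-113 + 123), 624))/((-13 + 102*(-155)) + 379860) = (-8178 + 2*624/(65 + (-171 + 190)*(-113 + 123)))/((-13 + 102*(-155)) + 379860) = (-8178 + 2*624/(65 + 19*10))/((-13 - 15810) + 379860) = (-8178 + 2*624/(65 + 190))/(-15823 + 379860) = (-8178 + 2*624/255)/364037 = (-8178 + 2*624*(1/255))*(1/364037) = (-8178 + 416/85)*(1/364037) = -694714/85*1/364037 = -694714/30943145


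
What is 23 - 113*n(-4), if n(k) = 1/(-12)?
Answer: 389/12 ≈ 32.417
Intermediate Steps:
n(k) = -1/12 (n(k) = 1*(-1/12) = -1/12)
23 - 113*n(-4) = 23 - 113*(-1/12) = 23 + 113/12 = 389/12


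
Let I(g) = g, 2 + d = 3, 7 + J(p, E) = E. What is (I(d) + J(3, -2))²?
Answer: 64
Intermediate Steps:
J(p, E) = -7 + E
d = 1 (d = -2 + 3 = 1)
(I(d) + J(3, -2))² = (1 + (-7 - 2))² = (1 - 9)² = (-8)² = 64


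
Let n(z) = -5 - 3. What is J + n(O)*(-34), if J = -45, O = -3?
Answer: 227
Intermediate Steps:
n(z) = -8
J + n(O)*(-34) = -45 - 8*(-34) = -45 + 272 = 227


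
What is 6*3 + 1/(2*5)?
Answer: 181/10 ≈ 18.100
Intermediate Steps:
6*3 + 1/(2*5) = 18 + 1/10 = 181/10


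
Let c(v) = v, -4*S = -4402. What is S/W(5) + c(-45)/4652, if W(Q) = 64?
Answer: 2558323/148864 ≈ 17.186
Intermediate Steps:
S = 2201/2 (S = -¼*(-4402) = 2201/2 ≈ 1100.5)
S/W(5) + c(-45)/4652 = (2201/2)/64 - 45/4652 = (2201/2)*(1/64) - 45*1/4652 = 2201/128 - 45/4652 = 2558323/148864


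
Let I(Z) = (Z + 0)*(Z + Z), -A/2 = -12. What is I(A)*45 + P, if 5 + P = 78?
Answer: 51913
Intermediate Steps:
A = 24 (A = -2*(-12) = 24)
P = 73 (P = -5 + 78 = 73)
I(Z) = 2*Z**2 (I(Z) = Z*(2*Z) = 2*Z**2)
I(A)*45 + P = (2*24**2)*45 + 73 = (2*576)*45 + 73 = 1152*45 + 73 = 51840 + 73 = 51913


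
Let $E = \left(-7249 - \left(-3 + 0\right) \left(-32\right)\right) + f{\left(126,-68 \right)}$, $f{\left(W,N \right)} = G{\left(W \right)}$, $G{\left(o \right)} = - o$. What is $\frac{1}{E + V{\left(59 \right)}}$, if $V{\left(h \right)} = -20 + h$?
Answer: $- \frac{1}{7432} \approx -0.00013455$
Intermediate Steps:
$f{\left(W,N \right)} = - W$
$E = -7471$ ($E = \left(-7249 - \left(-3 + 0\right) \left(-32\right)\right) - 126 = \left(-7249 - \left(-3\right) \left(-32\right)\right) - 126 = \left(-7249 - 96\right) - 126 = -7345 - 126 = -7471$)
$\frac{1}{E + V{\left(59 \right)}} = \frac{1}{-7471 + \left(-20 + 59\right)} = \frac{1}{-7471 + 39} = \frac{1}{-7432} = - \frac{1}{7432}$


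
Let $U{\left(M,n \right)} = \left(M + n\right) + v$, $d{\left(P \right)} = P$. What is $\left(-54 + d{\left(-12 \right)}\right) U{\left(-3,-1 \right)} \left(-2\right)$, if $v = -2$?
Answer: $-792$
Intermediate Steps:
$U{\left(M,n \right)} = -2 + M + n$ ($U{\left(M,n \right)} = \left(M + n\right) - 2 = -2 + M + n$)
$\left(-54 + d{\left(-12 \right)}\right) U{\left(-3,-1 \right)} \left(-2\right) = \left(-54 - 12\right) \left(-2 - 3 - 1\right) \left(-2\right) = - 66 \left(\left(-6\right) \left(-2\right)\right) = \left(-66\right) 12 = -792$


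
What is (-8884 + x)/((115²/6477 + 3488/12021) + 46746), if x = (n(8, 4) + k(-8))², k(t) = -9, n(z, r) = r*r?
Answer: -76432583355/404425102687 ≈ -0.18899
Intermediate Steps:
n(z, r) = r²
x = 49 (x = (4² - 9)² = (16 - 9)² = 7² = 49)
(-8884 + x)/((115²/6477 + 3488/12021) + 46746) = (-8884 + 49)/((115²/6477 + 3488/12021) + 46746) = -8835/((13225*(1/6477) + 3488*(1/12021)) + 46746) = -8835/((13225/6477 + 3488/12021) + 46746) = -8835/(20174389/8651113 + 46746) = -8835/404425102687/8651113 = -8835*8651113/404425102687 = -76432583355/404425102687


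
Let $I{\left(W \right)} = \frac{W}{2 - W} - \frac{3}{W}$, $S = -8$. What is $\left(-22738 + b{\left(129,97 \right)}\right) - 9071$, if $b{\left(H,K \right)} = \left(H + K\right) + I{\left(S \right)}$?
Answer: $- \frac{1263337}{40} \approx -31583.0$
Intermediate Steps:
$I{\left(W \right)} = - \frac{3}{W} + \frac{W}{2 - W}$
$b{\left(H,K \right)} = - \frac{17}{40} + H + K$ ($b{\left(H,K \right)} = \left(H + K\right) + \frac{6 - \left(-8\right)^{2} - -24}{\left(-8\right) \left(-2 - 8\right)} = \left(H + K\right) - \frac{6 - 64 + 24}{8 \left(-10\right)} = \left(H + K\right) - - \frac{6 - 64 + 24}{80} = \left(H + K\right) - \left(- \frac{1}{80}\right) \left(-34\right) = \left(H + K\right) - \frac{17}{40} = - \frac{17}{40} + H + K$)
$\left(-22738 + b{\left(129,97 \right)}\right) - 9071 = \left(-22738 + \left(- \frac{17}{40} + 129 + 97\right)\right) - 9071 = \left(-22738 + \frac{9023}{40}\right) - 9071 = - \frac{900497}{40} - 9071 = - \frac{1263337}{40}$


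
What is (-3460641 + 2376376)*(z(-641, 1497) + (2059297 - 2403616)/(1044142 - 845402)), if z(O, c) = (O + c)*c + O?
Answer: -55198642830880913/39748 ≈ -1.3887e+12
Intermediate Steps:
z(O, c) = O + c*(O + c) (z(O, c) = c*(O + c) + O = O + c*(O + c))
(-3460641 + 2376376)*(z(-641, 1497) + (2059297 - 2403616)/(1044142 - 845402)) = (-3460641 + 2376376)*((-641 + 1497² - 641*1497) + (2059297 - 2403616)/(1044142 - 845402)) = -1084265*((-641 + 2241009 - 959577) - 344319/198740) = -1084265*(1280791 - 344319*1/198740) = -1084265*(1280791 - 344319/198740) = -1084265*254544059021/198740 = -55198642830880913/39748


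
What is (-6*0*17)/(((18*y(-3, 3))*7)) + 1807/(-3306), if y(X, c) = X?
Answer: -1807/3306 ≈ -0.54658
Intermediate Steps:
(-6*0*17)/(((18*y(-3, 3))*7)) + 1807/(-3306) = (-6*0*17)/(((18*(-3))*7)) + 1807/(-3306) = (0*17)/((-54*7)) + 1807*(-1/3306) = 0/(-378) - 1807/3306 = 0*(-1/378) - 1807/3306 = 0 - 1807/3306 = -1807/3306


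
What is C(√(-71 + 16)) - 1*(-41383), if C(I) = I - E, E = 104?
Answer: 41279 + I*√55 ≈ 41279.0 + 7.4162*I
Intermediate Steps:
C(I) = -104 + I (C(I) = I - 1*104 = I - 104 = -104 + I)
C(√(-71 + 16)) - 1*(-41383) = (-104 + √(-71 + 16)) - 1*(-41383) = (-104 + √(-55)) + 41383 = (-104 + I*√55) + 41383 = 41279 + I*√55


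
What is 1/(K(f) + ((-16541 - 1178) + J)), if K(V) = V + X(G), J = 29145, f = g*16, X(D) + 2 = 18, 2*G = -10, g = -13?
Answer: 1/11234 ≈ 8.9015e-5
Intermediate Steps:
G = -5 (G = (½)*(-10) = -5)
X(D) = 16 (X(D) = -2 + 18 = 16)
f = -208 (f = -13*16 = -208)
K(V) = 16 + V (K(V) = V + 16 = 16 + V)
1/(K(f) + ((-16541 - 1178) + J)) = 1/((16 - 208) + ((-16541 - 1178) + 29145)) = 1/(-192 + (-17719 + 29145)) = 1/(-192 + 11426) = 1/11234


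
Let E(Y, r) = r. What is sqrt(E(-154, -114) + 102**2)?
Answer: 7*sqrt(210) ≈ 101.44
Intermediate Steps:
sqrt(E(-154, -114) + 102**2) = sqrt(-114 + 102**2) = sqrt(-114 + 10404) = sqrt(10290) = 7*sqrt(210)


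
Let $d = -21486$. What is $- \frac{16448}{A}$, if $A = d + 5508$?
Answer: $\frac{8224}{7989} \approx 1.0294$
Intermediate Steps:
$A = -15978$ ($A = -21486 + 5508 = -15978$)
$- \frac{16448}{A} = - \frac{16448}{-15978} = \left(-16448\right) \left(- \frac{1}{15978}\right) = \frac{8224}{7989}$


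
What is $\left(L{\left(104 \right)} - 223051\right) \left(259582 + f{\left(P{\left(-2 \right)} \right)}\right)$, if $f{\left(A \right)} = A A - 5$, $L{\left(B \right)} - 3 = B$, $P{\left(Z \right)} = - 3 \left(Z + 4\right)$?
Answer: $-57879160672$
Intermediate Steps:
$P{\left(Z \right)} = -12 - 3 Z$ ($P{\left(Z \right)} = - 3 \left(4 + Z\right) = -12 - 3 Z$)
$L{\left(B \right)} = 3 + B$
$f{\left(A \right)} = -5 + A^{2}$ ($f{\left(A \right)} = A^{2} - 5 = -5 + A^{2}$)
$\left(L{\left(104 \right)} - 223051\right) \left(259582 + f{\left(P{\left(-2 \right)} \right)}\right) = \left(\left(3 + 104\right) - 223051\right) \left(259582 - \left(5 - \left(-12 - -6\right)^{2}\right)\right) = \left(107 - 223051\right) \left(259582 - \left(5 - \left(-12 + 6\right)^{2}\right)\right) = - 222944 \left(259582 - \left(5 - \left(-6\right)^{2}\right)\right) = - 222944 \left(259582 + \left(-5 + 36\right)\right) = - 222944 \left(259582 + 31\right) = \left(-222944\right) 259613 = -57879160672$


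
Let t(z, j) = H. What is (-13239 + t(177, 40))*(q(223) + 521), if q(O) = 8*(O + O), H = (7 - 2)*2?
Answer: -54093381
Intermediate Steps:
H = 10 (H = 5*2 = 10)
t(z, j) = 10
q(O) = 16*O (q(O) = 8*(2*O) = 16*O)
(-13239 + t(177, 40))*(q(223) + 521) = (-13239 + 10)*(16*223 + 521) = -13229*(3568 + 521) = -13229*4089 = -54093381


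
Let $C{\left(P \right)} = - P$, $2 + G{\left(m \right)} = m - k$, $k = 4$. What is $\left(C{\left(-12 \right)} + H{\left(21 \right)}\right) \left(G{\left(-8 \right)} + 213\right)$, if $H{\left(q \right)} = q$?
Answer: $6567$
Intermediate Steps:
$G{\left(m \right)} = -6 + m$ ($G{\left(m \right)} = -2 + \left(m - 4\right) = -2 + \left(-4 + m\right) = -6 + m$)
$\left(C{\left(-12 \right)} + H{\left(21 \right)}\right) \left(G{\left(-8 \right)} + 213\right) = \left(\left(-1\right) \left(-12\right) + 21\right) \left(\left(-6 - 8\right) + 213\right) = \left(12 + 21\right) \left(-14 + 213\right) = 33 \cdot 199 = 6567$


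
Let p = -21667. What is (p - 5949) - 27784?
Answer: -55400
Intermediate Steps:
(p - 5949) - 27784 = (-21667 - 5949) - 27784 = -27616 - 27784 = -55400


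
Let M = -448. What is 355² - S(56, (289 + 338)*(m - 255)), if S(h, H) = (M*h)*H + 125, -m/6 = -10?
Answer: -3067258420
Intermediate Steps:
m = 60 (m = -6*(-10) = 60)
S(h, H) = 125 - 448*H*h (S(h, H) = (-448*h)*H + 125 = -448*H*h + 125 = 125 - 448*H*h)
355² - S(56, (289 + 338)*(m - 255)) = 355² - (125 - 448*(289 + 338)*(60 - 255)*56) = 126025 - (125 - 448*627*(-195)*56) = 126025 - (125 - 448*(-122265)*56) = 126025 - (125 + 3067384320) = 126025 - 1*3067384445 = 126025 - 3067384445 = -3067258420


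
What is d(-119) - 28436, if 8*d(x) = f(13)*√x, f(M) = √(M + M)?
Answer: -28436 + I*√3094/8 ≈ -28436.0 + 6.953*I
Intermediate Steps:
f(M) = √2*√M (f(M) = √(2*M) = √2*√M)
d(x) = √26*√x/8 (d(x) = ((√2*√13)*√x)/8 = (√26*√x)/8 = √26*√x/8)
d(-119) - 28436 = √26*√(-119)/8 - 28436 = √26*(I*√119)/8 - 28436 = I*√3094/8 - 28436 = -28436 + I*√3094/8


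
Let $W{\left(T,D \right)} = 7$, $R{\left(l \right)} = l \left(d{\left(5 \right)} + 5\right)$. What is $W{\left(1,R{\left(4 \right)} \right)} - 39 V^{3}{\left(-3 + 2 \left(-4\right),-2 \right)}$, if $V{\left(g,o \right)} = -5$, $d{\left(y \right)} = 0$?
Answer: $4882$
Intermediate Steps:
$R{\left(l \right)} = 5 l$ ($R{\left(l \right)} = l \left(0 + 5\right) = l 5 = 5 l$)
$W{\left(1,R{\left(4 \right)} \right)} - 39 V^{3}{\left(-3 + 2 \left(-4\right),-2 \right)} = 7 - 39 \left(-5\right)^{3} = 7 - -4875 = 7 + 4875 = 4882$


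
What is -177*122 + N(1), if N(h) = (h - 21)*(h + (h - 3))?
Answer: -21574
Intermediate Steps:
N(h) = (-21 + h)*(-3 + 2*h) (N(h) = (-21 + h)*(h + (-3 + h)) = (-21 + h)*(-3 + 2*h))
-177*122 + N(1) = -177*122 + (63 - 45*1 + 2*1²) = -21594 + (63 - 45 + 2*1) = -21594 + (63 - 45 + 2) = -21594 + 20 = -21574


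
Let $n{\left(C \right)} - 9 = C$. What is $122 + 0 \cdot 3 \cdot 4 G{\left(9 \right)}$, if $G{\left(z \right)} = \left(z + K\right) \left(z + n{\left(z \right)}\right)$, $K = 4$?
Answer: $122$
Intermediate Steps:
$n{\left(C \right)} = 9 + C$
$G{\left(z \right)} = \left(4 + z\right) \left(9 + 2 z\right)$ ($G{\left(z \right)} = \left(z + 4\right) \left(z + \left(9 + z\right)\right) = \left(4 + z\right) \left(9 + 2 z\right)$)
$122 + 0 \cdot 3 \cdot 4 G{\left(9 \right)} = 122 + 0 \cdot 3 \cdot 4 \left(36 + 2 \cdot 9^{2} + 17 \cdot 9\right) = 122 + 0 \cdot 4 \left(36 + 2 \cdot 81 + 153\right) = 122 + 0 \left(36 + 162 + 153\right) = 122 + 0 \cdot 351 = 122 + 0 = 122$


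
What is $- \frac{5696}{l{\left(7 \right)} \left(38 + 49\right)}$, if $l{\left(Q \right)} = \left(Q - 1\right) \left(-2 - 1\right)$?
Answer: $\frac{2848}{783} \approx 3.6373$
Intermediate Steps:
$l{\left(Q \right)} = 3 - 3 Q$ ($l{\left(Q \right)} = \left(-1 + Q\right) \left(-3\right) = 3 - 3 Q$)
$- \frac{5696}{l{\left(7 \right)} \left(38 + 49\right)} = - \frac{5696}{\left(3 - 21\right) \left(38 + 49\right)} = - \frac{5696}{\left(3 - 21\right) 87} = - \frac{5696}{\left(-18\right) 87} = - \frac{5696}{-1566} = \left(-5696\right) \left(- \frac{1}{1566}\right) = \frac{2848}{783}$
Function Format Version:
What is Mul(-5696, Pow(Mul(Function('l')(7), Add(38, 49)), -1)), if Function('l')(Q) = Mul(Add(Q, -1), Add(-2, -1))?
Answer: Rational(2848, 783) ≈ 3.6373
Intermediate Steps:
Function('l')(Q) = Add(3, Mul(-3, Q)) (Function('l')(Q) = Mul(Add(-1, Q), -3) = Add(3, Mul(-3, Q)))
Mul(-5696, Pow(Mul(Function('l')(7), Add(38, 49)), -1)) = Mul(-5696, Pow(Mul(Add(3, Mul(-3, 7)), Add(38, 49)), -1)) = Mul(-5696, Pow(Mul(Add(3, -21), 87), -1)) = Mul(-5696, Pow(Mul(-18, 87), -1)) = Mul(-5696, Pow(-1566, -1)) = Mul(-5696, Rational(-1, 1566)) = Rational(2848, 783)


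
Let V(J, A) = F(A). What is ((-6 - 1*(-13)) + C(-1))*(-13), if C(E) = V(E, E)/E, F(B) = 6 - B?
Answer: 0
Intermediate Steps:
V(J, A) = 6 - A
C(E) = (6 - E)/E
((-6 - 1*(-13)) + C(-1))*(-13) = ((-6 - 1*(-13)) + (6 - 1*(-1))/(-1))*(-13) = ((-6 + 13) - (6 + 1))*(-13) = (7 - 1*7)*(-13) = (7 - 7)*(-13) = 0*(-13) = 0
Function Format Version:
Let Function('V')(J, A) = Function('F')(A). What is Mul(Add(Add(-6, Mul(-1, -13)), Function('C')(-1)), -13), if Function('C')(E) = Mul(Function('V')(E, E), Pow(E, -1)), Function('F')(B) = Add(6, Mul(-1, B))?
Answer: 0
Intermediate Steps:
Function('V')(J, A) = Add(6, Mul(-1, A))
Function('C')(E) = Mul(Pow(E, -1), Add(6, Mul(-1, E))) (Function('C')(E) = Mul(Add(6, Mul(-1, E)), Pow(E, -1)) = Mul(Pow(E, -1), Add(6, Mul(-1, E))))
Mul(Add(Add(-6, Mul(-1, -13)), Function('C')(-1)), -13) = Mul(Add(Add(-6, Mul(-1, -13)), Mul(Pow(-1, -1), Add(6, Mul(-1, -1)))), -13) = Mul(Add(Add(-6, 13), Mul(-1, Add(6, 1))), -13) = Mul(Add(7, Mul(-1, 7)), -13) = Mul(Add(7, -7), -13) = Mul(0, -13) = 0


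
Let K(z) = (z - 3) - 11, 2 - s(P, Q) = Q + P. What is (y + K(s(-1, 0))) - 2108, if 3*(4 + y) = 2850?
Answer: -1173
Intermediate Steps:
s(P, Q) = 2 - P - Q (s(P, Q) = 2 - (Q + P) = 2 - (P + Q) = 2 + (-P - Q) = 2 - P - Q)
K(z) = -14 + z (K(z) = (-3 + z) - 11 = -14 + z)
y = 946 (y = -4 + (1/3)*2850 = -4 + 950 = 946)
(y + K(s(-1, 0))) - 2108 = (946 + (-14 + (2 - 1*(-1) - 1*0))) - 2108 = (946 + (-14 + (2 + 1 + 0))) - 2108 = (946 + (-14 + 3)) - 2108 = (946 - 11) - 2108 = 935 - 2108 = -1173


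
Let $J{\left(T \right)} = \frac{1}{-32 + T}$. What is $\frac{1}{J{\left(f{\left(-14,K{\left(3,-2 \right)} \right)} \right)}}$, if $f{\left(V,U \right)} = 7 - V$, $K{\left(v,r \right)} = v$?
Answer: $-11$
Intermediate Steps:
$\frac{1}{J{\left(f{\left(-14,K{\left(3,-2 \right)} \right)} \right)}} = \frac{1}{\frac{1}{-32 + \left(7 - -14\right)}} = \frac{1}{\frac{1}{-32 + \left(7 + 14\right)}} = \frac{1}{\frac{1}{-32 + 21}} = \frac{1}{\frac{1}{-11}} = \frac{1}{- \frac{1}{11}} = -11$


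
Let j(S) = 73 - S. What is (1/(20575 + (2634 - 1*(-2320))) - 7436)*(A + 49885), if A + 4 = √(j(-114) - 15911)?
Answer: -9469091946483/25529 - 379667286*I*√3931/25529 ≈ -3.7092e+8 - 9.3244e+5*I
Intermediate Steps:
A = -4 + 2*I*√3931 (A = -4 + √((73 - 1*(-114)) - 15911) = -4 + √((73 + 114) - 15911) = -4 + √(187 - 15911) = -4 + √(-15724) = -4 + 2*I*√3931 ≈ -4.0 + 125.4*I)
(1/(20575 + (2634 - 1*(-2320))) - 7436)*(A + 49885) = (1/(20575 + (2634 - 1*(-2320))) - 7436)*((-4 + 2*I*√3931) + 49885) = (1/(20575 + (2634 + 2320)) - 7436)*(49881 + 2*I*√3931) = (1/(20575 + 4954) - 7436)*(49881 + 2*I*√3931) = (1/25529 - 7436)*(49881 + 2*I*√3931) = -189833643*(49881 + 2*I*√3931)/25529 = -9469091946483/25529 - 379667286*I*√3931/25529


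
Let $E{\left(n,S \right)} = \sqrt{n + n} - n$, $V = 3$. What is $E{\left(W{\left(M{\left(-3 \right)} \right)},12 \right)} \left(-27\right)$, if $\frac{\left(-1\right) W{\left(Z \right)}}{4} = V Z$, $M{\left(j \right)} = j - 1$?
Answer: $1296 - 108 \sqrt{6} \approx 1031.5$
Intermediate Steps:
$M{\left(j \right)} = -1 + j$
$W{\left(Z \right)} = - 12 Z$ ($W{\left(Z \right)} = - 4 \cdot 3 Z = - 12 Z$)
$E{\left(n,S \right)} = - n + \sqrt{2} \sqrt{n}$ ($E{\left(n,S \right)} = \sqrt{2 n} - n = \sqrt{2} \sqrt{n} - n = - n + \sqrt{2} \sqrt{n}$)
$E{\left(W{\left(M{\left(-3 \right)} \right)},12 \right)} \left(-27\right) = \left(- \left(-12\right) \left(-1 - 3\right) + \sqrt{2} \sqrt{- 12 \left(-1 - 3\right)}\right) \left(-27\right) = \left(- \left(-12\right) \left(-4\right) + \sqrt{2} \sqrt{\left(-12\right) \left(-4\right)}\right) \left(-27\right) = \left(\left(-1\right) 48 + \sqrt{2} \sqrt{48}\right) \left(-27\right) = \left(-48 + \sqrt{2} \cdot 4 \sqrt{3}\right) \left(-27\right) = \left(-48 + 4 \sqrt{6}\right) \left(-27\right) = 1296 - 108 \sqrt{6}$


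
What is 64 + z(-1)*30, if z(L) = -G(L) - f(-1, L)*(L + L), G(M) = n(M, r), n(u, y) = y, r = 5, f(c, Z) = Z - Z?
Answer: -86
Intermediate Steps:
f(c, Z) = 0
G(M) = 5
z(L) = -5 (z(L) = -1*5 - 0*(L + L) = -5 - 0*2*L = -5 - 1*0 = -5 + 0 = -5)
64 + z(-1)*30 = 64 - 5*30 = 64 - 150 = -86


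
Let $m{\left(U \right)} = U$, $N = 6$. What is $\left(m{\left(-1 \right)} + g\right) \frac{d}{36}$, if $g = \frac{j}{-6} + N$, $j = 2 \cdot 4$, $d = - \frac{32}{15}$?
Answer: $- \frac{88}{405} \approx -0.21728$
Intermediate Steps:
$d = - \frac{32}{15}$ ($d = \left(-32\right) \frac{1}{15} = - \frac{32}{15} \approx -2.1333$)
$j = 8$
$g = \frac{14}{3}$ ($g = \frac{1}{-6} \cdot 8 + 6 = \left(- \frac{1}{6}\right) 8 + 6 = - \frac{4}{3} + 6 = \frac{14}{3} \approx 4.6667$)
$\left(m{\left(-1 \right)} + g\right) \frac{d}{36} = \left(-1 + \frac{14}{3}\right) \left(- \frac{32}{15 \cdot 36}\right) = \frac{11 \left(\left(- \frac{32}{15}\right) \frac{1}{36}\right)}{3} = \frac{11}{3} \left(- \frac{8}{135}\right) = - \frac{88}{405}$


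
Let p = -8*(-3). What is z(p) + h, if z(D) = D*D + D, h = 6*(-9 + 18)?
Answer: 654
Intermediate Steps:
p = 24
h = 54 (h = 6*9 = 54)
z(D) = D + D² (z(D) = D² + D = D + D²)
z(p) + h = 24*(1 + 24) + 54 = 24*25 + 54 = 600 + 54 = 654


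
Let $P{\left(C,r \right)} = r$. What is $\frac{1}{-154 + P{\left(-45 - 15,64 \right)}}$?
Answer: $- \frac{1}{90} \approx -0.011111$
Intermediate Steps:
$\frac{1}{-154 + P{\left(-45 - 15,64 \right)}} = \frac{1}{-154 + 64} = \frac{1}{-90} = - \frac{1}{90}$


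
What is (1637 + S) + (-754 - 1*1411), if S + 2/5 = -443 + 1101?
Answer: 648/5 ≈ 129.60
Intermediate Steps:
S = 3288/5 (S = -2/5 + (-443 + 1101) = -2/5 + 658 = 3288/5 ≈ 657.60)
(1637 + S) + (-754 - 1*1411) = (1637 + 3288/5) + (-754 - 1*1411) = 11473/5 + (-754 - 1411) = 11473/5 - 2165 = 648/5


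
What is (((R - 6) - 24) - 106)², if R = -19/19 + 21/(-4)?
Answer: 323761/16 ≈ 20235.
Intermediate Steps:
R = -25/4 (R = -19*1/19 + 21*(-¼) = -1 - 21/4 = -25/4 ≈ -6.2500)
(((R - 6) - 24) - 106)² = (((-25/4 - 6) - 24) - 106)² = ((-49/4 - 24) - 106)² = (-145/4 - 106)² = (-569/4)² = 323761/16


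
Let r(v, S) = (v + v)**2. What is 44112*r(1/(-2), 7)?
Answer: 44112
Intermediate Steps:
r(v, S) = 4*v**2 (r(v, S) = (2*v)**2 = 4*v**2)
44112*r(1/(-2), 7) = 44112*(4*(1/(-2))**2) = 44112*(4*(-1/2)**2) = 44112*(4*(1/4)) = 44112*1 = 44112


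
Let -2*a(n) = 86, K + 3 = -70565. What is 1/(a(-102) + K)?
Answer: -1/70611 ≈ -1.4162e-5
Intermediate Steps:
K = -70568 (K = -3 - 70565 = -70568)
a(n) = -43 (a(n) = -½*86 = -43)
1/(a(-102) + K) = 1/(-43 - 70568) = 1/(-70611) = -1/70611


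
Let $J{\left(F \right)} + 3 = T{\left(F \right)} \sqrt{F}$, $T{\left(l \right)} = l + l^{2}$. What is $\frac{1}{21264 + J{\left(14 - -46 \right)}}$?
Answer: $- \frac{7087}{117235293} + \frac{2440 \sqrt{15}}{117235293} \approx 2.0157 \cdot 10^{-5}$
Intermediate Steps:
$J{\left(F \right)} = -3 + F^{\frac{3}{2}} \left(1 + F\right)$ ($J{\left(F \right)} = -3 + F \left(1 + F\right) \sqrt{F} = -3 + F^{\frac{3}{2}} \left(1 + F\right)$)
$\frac{1}{21264 + J{\left(14 - -46 \right)}} = \frac{1}{21264 - \left(3 - \left(14 - -46\right)^{\frac{3}{2}} \left(1 + \left(14 - -46\right)\right)\right)} = \frac{1}{21264 - \left(3 - \left(14 + 46\right)^{\frac{3}{2}} \left(1 + \left(14 + 46\right)\right)\right)} = \frac{1}{21264 - \left(3 - 60^{\frac{3}{2}} \left(1 + 60\right)\right)} = \frac{1}{21264 - \left(3 - 120 \sqrt{15} \cdot 61\right)} = \frac{1}{21264 - \left(3 - 7320 \sqrt{15}\right)} = \frac{1}{21261 + 7320 \sqrt{15}}$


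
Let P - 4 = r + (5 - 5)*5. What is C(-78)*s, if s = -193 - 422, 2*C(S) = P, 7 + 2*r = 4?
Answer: -3075/4 ≈ -768.75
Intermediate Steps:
r = -3/2 (r = -7/2 + (1/2)*4 = -7/2 + 2 = -3/2 ≈ -1.5000)
P = 5/2 (P = 4 + (-3/2 + (5 - 5)*5) = 4 + (-3/2 + 0*5) = 4 + (-3/2 + 0) = 4 - 3/2 = 5/2 ≈ 2.5000)
C(S) = 5/4 (C(S) = (1/2)*(5/2) = 5/4)
s = -615
C(-78)*s = (5/4)*(-615) = -3075/4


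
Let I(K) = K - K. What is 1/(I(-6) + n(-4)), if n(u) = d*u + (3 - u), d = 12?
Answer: -1/41 ≈ -0.024390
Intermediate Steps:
n(u) = 3 + 11*u (n(u) = 12*u + (3 - u) = 3 + 11*u)
I(K) = 0
1/(I(-6) + n(-4)) = 1/(0 + (3 + 11*(-4))) = 1/(0 + (3 - 44)) = 1/(0 - 41) = 1/(-41) = -1/41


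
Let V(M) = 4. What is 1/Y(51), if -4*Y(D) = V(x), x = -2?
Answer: -1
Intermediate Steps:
Y(D) = -1 (Y(D) = -¼*4 = -1)
1/Y(51) = 1/(-1) = -1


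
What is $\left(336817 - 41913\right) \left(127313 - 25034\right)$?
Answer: $30162486216$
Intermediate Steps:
$\left(336817 - 41913\right) \left(127313 - 25034\right) = 294904 \cdot 102279 = 30162486216$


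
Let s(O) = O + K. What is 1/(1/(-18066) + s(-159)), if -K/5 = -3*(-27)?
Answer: -18066/10189225 ≈ -0.0017731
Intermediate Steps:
K = -405 (K = -(-15)*(-27) = -5*81 = -405)
s(O) = -405 + O (s(O) = O - 405 = -405 + O)
1/(1/(-18066) + s(-159)) = 1/(1/(-18066) + (-405 - 159)) = 1/(-1/18066 - 564) = 1/(-10189225/18066) = -18066/10189225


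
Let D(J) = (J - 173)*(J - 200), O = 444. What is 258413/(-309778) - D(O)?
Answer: -20484018885/309778 ≈ -66125.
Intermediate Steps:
D(J) = (-200 + J)*(-173 + J) (D(J) = (-173 + J)*(-200 + J) = (-200 + J)*(-173 + J))
258413/(-309778) - D(O) = 258413/(-309778) - (34600 + 444**2 - 373*444) = 258413*(-1/309778) - (34600 + 197136 - 165612) = -258413/309778 - 1*66124 = -258413/309778 - 66124 = -20484018885/309778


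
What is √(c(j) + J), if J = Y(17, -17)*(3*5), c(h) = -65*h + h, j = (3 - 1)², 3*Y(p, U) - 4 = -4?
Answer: 16*I ≈ 16.0*I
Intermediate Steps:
Y(p, U) = 0 (Y(p, U) = 4/3 + (⅓)*(-4) = 4/3 - 4/3 = 0)
j = 4 (j = 2² = 4)
c(h) = -64*h
J = 0 (J = 0*(3*5) = 0*15 = 0)
√(c(j) + J) = √(-64*4 + 0) = √(-256 + 0) = √(-256) = 16*I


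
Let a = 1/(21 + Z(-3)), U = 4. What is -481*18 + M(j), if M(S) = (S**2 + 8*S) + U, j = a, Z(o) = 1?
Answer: -4188359/484 ≈ -8653.6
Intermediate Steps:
a = 1/22 (a = 1/(21 + 1) = 1/22 ≈ 0.045455)
j = 1/22 ≈ 0.045455
M(S) = 4 + S**2 + 8*S (M(S) = (S**2 + 8*S) + 4 = 4 + S**2 + 8*S)
-481*18 + M(j) = -481*18 + (4 + (1/22)**2 + 8*(1/22)) = -8658 + (4 + 1/484 + 4/11) = -8658 + 2113/484 = -4188359/484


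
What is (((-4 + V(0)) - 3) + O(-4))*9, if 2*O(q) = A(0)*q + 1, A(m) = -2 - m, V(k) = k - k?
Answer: -45/2 ≈ -22.500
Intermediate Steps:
V(k) = 0
O(q) = ½ - q (O(q) = ((-2 - 1*0)*q + 1)/2 = ((-2 + 0)*q + 1)/2 = (-2*q + 1)/2 = (1 - 2*q)/2 = ½ - q)
(((-4 + V(0)) - 3) + O(-4))*9 = (((-4 + 0) - 3) + (½ - 1*(-4)))*9 = ((-4 - 3) + (½ + 4))*9 = (-7 + 9/2)*9 = -5/2*9 = -45/2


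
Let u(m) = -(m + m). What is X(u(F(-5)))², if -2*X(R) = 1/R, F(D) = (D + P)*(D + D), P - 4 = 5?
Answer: 1/25600 ≈ 3.9063e-5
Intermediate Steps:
P = 9 (P = 4 + 5 = 9)
F(D) = 2*D*(9 + D) (F(D) = (D + 9)*(D + D) = (9 + D)*(2*D) = 2*D*(9 + D))
u(m) = -2*m
X(R) = -1/(2*R)
X(u(F(-5)))² = (-1/(20*(9 - 5))/2)² = (-1/(2*((-4*(-5)*4))))² = (-1/(2*((-2*(-40)))))² = (-½/80)² = (-½*1/80)² = (-1/160)² = 1/25600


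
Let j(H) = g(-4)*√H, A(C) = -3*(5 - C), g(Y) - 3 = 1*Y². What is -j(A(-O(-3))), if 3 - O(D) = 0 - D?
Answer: -19*I*√15 ≈ -73.587*I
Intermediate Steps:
g(Y) = 3 + Y² (g(Y) = 3 + 1*Y² = 3 + Y²)
O(D) = 3 + D (O(D) = 3 - (0 - D) = 3 - (-1)*D = 3 + D)
A(C) = -15 + 3*C
j(H) = 19*√H (j(H) = (3 + (-4)²)*√H = (3 + 16)*√H = 19*√H)
-j(A(-O(-3))) = -19*√(-15 + 3*(-(3 - 3))) = -19*√(-15 + 3*(-1*0)) = -19*√(-15 + 3*0) = -19*√(-15 + 0) = -19*√(-15) = -19*I*√15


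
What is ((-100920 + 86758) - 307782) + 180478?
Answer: -141466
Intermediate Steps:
((-100920 + 86758) - 307782) + 180478 = (-14162 - 307782) + 180478 = -321944 + 180478 = -141466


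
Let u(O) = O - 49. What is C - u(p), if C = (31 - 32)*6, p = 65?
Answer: -22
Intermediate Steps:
u(O) = -49 + O
C = -6 (C = -1*6 = -6)
C - u(p) = -6 - (-49 + 65) = -6 - 1*16 = -6 - 16 = -22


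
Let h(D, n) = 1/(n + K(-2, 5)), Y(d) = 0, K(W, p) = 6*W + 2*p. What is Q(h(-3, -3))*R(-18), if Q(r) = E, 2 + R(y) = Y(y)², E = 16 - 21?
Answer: 10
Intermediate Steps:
K(W, p) = 2*p + 6*W
E = -5
R(y) = -2 (R(y) = -2 + 0² = -2 + 0 = -2)
h(D, n) = 1/(-2 + n) (h(D, n) = 1/(n + (2*5 + 6*(-2))) = 1/(n + (10 - 12)) = 1/(n - 2) = 1/(-2 + n))
Q(r) = -5
Q(h(-3, -3))*R(-18) = -5*(-2) = 10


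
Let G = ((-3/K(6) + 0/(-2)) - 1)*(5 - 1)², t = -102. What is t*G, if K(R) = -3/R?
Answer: -8160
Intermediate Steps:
G = 80 (G = ((-3/((-3/6)) + 0/(-2)) - 1)*(5 - 1)² = ((-3/((-3*⅙)) + 0*(-½)) - 1)*4² = ((-3/(-½) + 0) - 1)*16 = ((-3*(-2) + 0) - 1)*16 = ((6 + 0) - 1)*16 = (6 - 1)*16 = 5*16 = 80)
t*G = -102*80 = -8160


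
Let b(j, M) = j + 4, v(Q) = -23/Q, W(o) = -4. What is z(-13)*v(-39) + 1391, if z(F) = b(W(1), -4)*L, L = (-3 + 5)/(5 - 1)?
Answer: 1391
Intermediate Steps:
b(j, M) = 4 + j
L = ½ (L = 2/4 = 2*(¼) = ½ ≈ 0.50000)
z(F) = 0 (z(F) = (4 - 4)*(½) = 0*(½) = 0)
z(-13)*v(-39) + 1391 = 0*(-23/(-39)) + 1391 = 0*(-23*(-1/39)) + 1391 = 0*(23/39) + 1391 = 0 + 1391 = 1391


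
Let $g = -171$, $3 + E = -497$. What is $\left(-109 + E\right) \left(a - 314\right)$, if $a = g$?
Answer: $295365$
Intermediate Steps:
$E = -500$ ($E = -3 - 497 = -500$)
$a = -171$
$\left(-109 + E\right) \left(a - 314\right) = \left(-109 - 500\right) \left(-171 - 314\right) = \left(-609\right) \left(-485\right) = 295365$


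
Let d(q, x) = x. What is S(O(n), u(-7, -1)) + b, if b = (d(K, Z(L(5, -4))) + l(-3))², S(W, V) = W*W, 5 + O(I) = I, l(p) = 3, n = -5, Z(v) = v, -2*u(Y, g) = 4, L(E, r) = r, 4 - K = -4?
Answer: 101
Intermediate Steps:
K = 8 (K = 4 - 1*(-4) = 4 + 4 = 8)
u(Y, g) = -2 (u(Y, g) = -½*4 = -2)
O(I) = -5 + I
S(W, V) = W²
b = 1 (b = (-4 + 3)² = (-1)² = 1)
S(O(n), u(-7, -1)) + b = (-5 - 5)² + 1 = (-10)² + 1 = 100 + 1 = 101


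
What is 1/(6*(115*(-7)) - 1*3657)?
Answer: -1/8487 ≈ -0.00011783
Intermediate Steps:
1/(6*(115*(-7)) - 1*3657) = 1/(6*(-805) - 3657) = 1/(-4830 - 3657) = 1/(-8487) = -1/8487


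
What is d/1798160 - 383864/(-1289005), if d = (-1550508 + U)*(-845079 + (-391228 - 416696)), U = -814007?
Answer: 1007628336767067593/463567446160 ≈ 2.1736e+6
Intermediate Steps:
d = 3908550388545 (d = (-1550508 - 814007)*(-845079 + (-391228 - 416696)) = -2364515*(-845079 - 807924) = -2364515*(-1653003) = 3908550388545)
d/1798160 - 383864/(-1289005) = 3908550388545/1798160 - 383864/(-1289005) = 3908550388545*(1/1798160) - 383864*(-1/1289005) = 781710077709/359632 + 383864/1289005 = 1007628336767067593/463567446160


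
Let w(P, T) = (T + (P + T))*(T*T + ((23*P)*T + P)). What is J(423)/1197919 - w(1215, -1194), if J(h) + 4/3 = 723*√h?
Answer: -134640137870843323/3593757 + 2169*√47/1197919 ≈ -3.7465e+10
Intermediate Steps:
J(h) = -4/3 + 723*√h
w(P, T) = (P + 2*T)*(P + T² + 23*P*T) (w(P, T) = (P + 2*T)*(T² + (23*P*T + P)) = (P + 2*T)*(T² + (P + 23*P*T)) = (P + 2*T)*(P + T² + 23*P*T))
J(423)/1197919 - w(1215, -1194) = (-4/3 + 723*√423)/1197919 - (1215² + 2*(-1194)³ + 2*1215*(-1194) + 23*(-1194)*1215² + 47*1215*(-1194)²) = (-4/3 + 723*(3*√47))*(1/1197919) - (1476225 + 2*(-1702209384) - 2901420 + 23*(-1194)*1476225 + 47*1215*1425636) = (-4/3 + 2169*√47)*(1/1197919) - (1476225 - 3404418768 - 2901420 - 40540090950 + 81410943780) = (-4/3593757 + 2169*√47/1197919) - 1*37465008867 = (-4/3593757 + 2169*√47/1197919) - 37465008867 = -134640137870843323/3593757 + 2169*√47/1197919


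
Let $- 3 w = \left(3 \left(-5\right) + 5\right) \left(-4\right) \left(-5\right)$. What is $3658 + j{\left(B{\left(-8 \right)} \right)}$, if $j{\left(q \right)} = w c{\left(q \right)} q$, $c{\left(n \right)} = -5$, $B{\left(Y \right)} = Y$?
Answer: $\frac{18974}{3} \approx 6324.7$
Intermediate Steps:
$w = \frac{200}{3}$ ($w = - \frac{\left(3 \left(-5\right) + 5\right) \left(-4\right) \left(-5\right)}{3} = - \frac{\left(-15 + 5\right) \left(-4\right) \left(-5\right)}{3} = - \frac{\left(-10\right) \left(-4\right) \left(-5\right)}{3} = - \frac{40 \left(-5\right)}{3} = \left(- \frac{1}{3}\right) \left(-200\right) = \frac{200}{3} \approx 66.667$)
$j{\left(q \right)} = - \frac{1000 q}{3}$ ($j{\left(q \right)} = \frac{200}{3} \left(-5\right) q = - \frac{1000 q}{3}$)
$3658 + j{\left(B{\left(-8 \right)} \right)} = 3658 - - \frac{8000}{3} = 3658 + \frac{8000}{3} = \frac{18974}{3}$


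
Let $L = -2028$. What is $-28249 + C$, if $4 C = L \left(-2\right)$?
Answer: $-27235$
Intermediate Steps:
$C = 1014$ ($C = \frac{\left(-2028\right) \left(-2\right)}{4} = \frac{1}{4} \cdot 4056 = 1014$)
$-28249 + C = -28249 + 1014 = -27235$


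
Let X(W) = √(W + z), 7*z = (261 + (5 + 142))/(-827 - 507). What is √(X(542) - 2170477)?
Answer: √(-47315445760597 + 4669*√11814409586)/4669 ≈ 1473.2*I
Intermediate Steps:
z = -204/4669 (z = ((261 + (5 + 142))/(-827 - 507))/7 = ((261 + 147)/(-1334))/7 = (408*(-1/1334))/7 = (⅐)*(-204/667) = -204/4669 ≈ -0.043692)
X(W) = √(-204/4669 + W) (X(W) = √(W - 204/4669) = √(-204/4669 + W))
√(X(542) - 2170477) = √(√(-952476 + 21799561*542)/4669 - 2170477) = √(√(-952476 + 11815362062)/4669 - 2170477) = √(√11814409586/4669 - 2170477) = √(-2170477 + √11814409586/4669)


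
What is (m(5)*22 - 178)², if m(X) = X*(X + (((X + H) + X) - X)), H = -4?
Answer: 232324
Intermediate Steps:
m(X) = X*(-4 + 2*X) (m(X) = X*(X + (((X - 4) + X) - X)) = X*(X + (((-4 + X) + X) - X)) = X*(X + ((-4 + 2*X) - X)) = X*(X + (-4 + X)) = X*(-4 + 2*X))
(m(5)*22 - 178)² = ((2*5*(-2 + 5))*22 - 178)² = ((2*5*3)*22 - 178)² = (30*22 - 178)² = (660 - 178)² = 482² = 232324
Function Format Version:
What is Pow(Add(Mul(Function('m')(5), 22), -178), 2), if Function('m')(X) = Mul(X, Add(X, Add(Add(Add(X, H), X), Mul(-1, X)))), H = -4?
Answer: 232324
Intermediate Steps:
Function('m')(X) = Mul(X, Add(-4, Mul(2, X))) (Function('m')(X) = Mul(X, Add(X, Add(Add(Add(X, -4), X), Mul(-1, X)))) = Mul(X, Add(X, Add(Add(Add(-4, X), X), Mul(-1, X)))) = Mul(X, Add(X, Add(Add(-4, Mul(2, X)), Mul(-1, X)))) = Mul(X, Add(X, Add(-4, X))) = Mul(X, Add(-4, Mul(2, X))))
Pow(Add(Mul(Function('m')(5), 22), -178), 2) = Pow(Add(Mul(Mul(2, 5, Add(-2, 5)), 22), -178), 2) = Pow(Add(Mul(Mul(2, 5, 3), 22), -178), 2) = Pow(Add(Mul(30, 22), -178), 2) = Pow(Add(660, -178), 2) = Pow(482, 2) = 232324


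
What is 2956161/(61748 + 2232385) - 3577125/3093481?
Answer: 312809126272/2365618948991 ≈ 0.13223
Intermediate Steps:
2956161/(61748 + 2232385) - 3577125/3093481 = 2956161/2294133 - 3577125*1/3093481 = 2956161*(1/2294133) - 3577125/3093481 = 985387/764711 - 3577125/3093481 = 312809126272/2365618948991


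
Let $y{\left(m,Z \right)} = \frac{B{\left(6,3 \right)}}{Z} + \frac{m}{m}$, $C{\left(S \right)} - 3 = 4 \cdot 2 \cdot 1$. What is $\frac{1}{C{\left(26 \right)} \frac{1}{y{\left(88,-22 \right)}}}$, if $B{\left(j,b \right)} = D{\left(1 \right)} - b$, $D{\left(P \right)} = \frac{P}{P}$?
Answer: $\frac{12}{121} \approx 0.099174$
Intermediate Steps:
$D{\left(P \right)} = 1$
$C{\left(S \right)} = 11$ ($C{\left(S \right)} = 3 + 4 \cdot 2 \cdot 1 = 3 + 8 \cdot 1 = 3 + 8 = 11$)
$B{\left(j,b \right)} = 1 - b$
$y{\left(m,Z \right)} = 1 - \frac{2}{Z}$ ($y{\left(m,Z \right)} = \frac{1 - 3}{Z} + \frac{m}{m} = \frac{1 - 3}{Z} + 1 = - \frac{2}{Z} + 1 = 1 - \frac{2}{Z}$)
$\frac{1}{C{\left(26 \right)} \frac{1}{y{\left(88,-22 \right)}}} = \frac{1}{11 \frac{1}{\frac{1}{-22} \left(-2 - 22\right)}} = \frac{1}{11 \frac{1}{\left(- \frac{1}{22}\right) \left(-24\right)}} = \frac{1}{11 \frac{1}{\frac{12}{11}}} = \frac{1}{11 \cdot \frac{11}{12}} = \frac{1}{\frac{121}{12}} = \frac{12}{121}$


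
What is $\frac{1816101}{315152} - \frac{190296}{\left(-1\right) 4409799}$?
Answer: $\frac{2689537512897}{463252324816} \approx 5.8058$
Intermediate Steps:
$\frac{1816101}{315152} - \frac{190296}{\left(-1\right) 4409799} = 1816101 \cdot \frac{1}{315152} - \frac{190296}{-4409799} = \frac{1816101}{315152} - - \frac{63432}{1469933} = \frac{1816101}{315152} + \frac{63432}{1469933} = \frac{2689537512897}{463252324816}$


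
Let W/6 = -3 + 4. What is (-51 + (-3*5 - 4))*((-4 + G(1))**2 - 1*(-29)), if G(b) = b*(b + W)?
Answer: -2660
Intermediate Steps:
W = 6 (W = 6*(-3 + 4) = 6*1 = 6)
G(b) = b*(6 + b) (G(b) = b*(b + 6) = b*(6 + b))
(-51 + (-3*5 - 4))*((-4 + G(1))**2 - 1*(-29)) = (-51 + (-3*5 - 4))*((-4 + 1*(6 + 1))**2 - 1*(-29)) = (-51 + (-15 - 4))*((-4 + 1*7)**2 + 29) = (-51 - 19)*((-4 + 7)**2 + 29) = -70*(3**2 + 29) = -70*(9 + 29) = -70*38 = -2660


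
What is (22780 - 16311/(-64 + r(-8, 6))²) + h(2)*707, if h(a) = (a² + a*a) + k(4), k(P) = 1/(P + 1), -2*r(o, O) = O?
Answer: 641338188/22445 ≈ 28574.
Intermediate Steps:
r(o, O) = -O/2
k(P) = 1/(1 + P)
h(a) = ⅕ + 2*a² (h(a) = (a² + a*a) + 1/(1 + 4) = (a² + a²) + 1/5 = 2*a² + ⅕ = ⅕ + 2*a²)
(22780 - 16311/(-64 + r(-8, 6))²) + h(2)*707 = (22780 - 16311/(-64 - ½*6)²) + (⅕ + 2*2²)*707 = (22780 - 16311/(-64 - 3)²) + (⅕ + 2*4)*707 = (22780 - 16311/((-67)²)) + (⅕ + 8)*707 = (22780 - 16311/4489) + (41/5)*707 = (22780 - 16311*1/4489) + 28987/5 = (22780 - 16311/4489) + 28987/5 = 102243109/4489 + 28987/5 = 641338188/22445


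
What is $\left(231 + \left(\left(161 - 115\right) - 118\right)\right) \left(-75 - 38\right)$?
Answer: $-17967$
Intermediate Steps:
$\left(231 + \left(\left(161 - 115\right) - 118\right)\right) \left(-75 - 38\right) = \left(231 + \left(46 - 118\right)\right) \left(-113\right) = \left(231 - 72\right) \left(-113\right) = 159 \left(-113\right) = -17967$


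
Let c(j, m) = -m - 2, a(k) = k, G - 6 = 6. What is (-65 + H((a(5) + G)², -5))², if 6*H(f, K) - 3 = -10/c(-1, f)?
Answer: 12680336449/3048516 ≈ 4159.5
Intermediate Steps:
G = 12 (G = 6 + 6 = 12)
c(j, m) = -2 - m
H(f, K) = ½ - 5/(3*(-2 - f)) (H(f, K) = ½ + (-10/(-2 - f))/6 = ½ - 5/(3*(-2 - f)))
(-65 + H((a(5) + G)², -5))² = (-65 + (16 + 3*(5 + 12)²)/(6*(2 + (5 + 12)²)))² = (-65 + (16 + 3*17²)/(6*(2 + 17²)))² = (-65 + (16 + 3*289)/(6*(2 + 289)))² = (-65 + (⅙)*(16 + 867)/291)² = (-65 + (⅙)*(1/291)*883)² = (-65 + 883/1746)² = (-112607/1746)² = 12680336449/3048516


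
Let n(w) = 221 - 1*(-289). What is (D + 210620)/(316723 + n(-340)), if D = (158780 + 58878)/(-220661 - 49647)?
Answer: 28466026651/42875308882 ≈ 0.66393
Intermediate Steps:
n(w) = 510 (n(w) = 221 + 289 = 510)
D = -108829/135154 (D = 217658/(-270308) = 217658*(-1/270308) = -108829/135154 ≈ -0.80522)
(D + 210620)/(316723 + n(-340)) = (-108829/135154 + 210620)/(316723 + 510) = (28466026651/135154)/317233 = (28466026651/135154)*(1/317233) = 28466026651/42875308882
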